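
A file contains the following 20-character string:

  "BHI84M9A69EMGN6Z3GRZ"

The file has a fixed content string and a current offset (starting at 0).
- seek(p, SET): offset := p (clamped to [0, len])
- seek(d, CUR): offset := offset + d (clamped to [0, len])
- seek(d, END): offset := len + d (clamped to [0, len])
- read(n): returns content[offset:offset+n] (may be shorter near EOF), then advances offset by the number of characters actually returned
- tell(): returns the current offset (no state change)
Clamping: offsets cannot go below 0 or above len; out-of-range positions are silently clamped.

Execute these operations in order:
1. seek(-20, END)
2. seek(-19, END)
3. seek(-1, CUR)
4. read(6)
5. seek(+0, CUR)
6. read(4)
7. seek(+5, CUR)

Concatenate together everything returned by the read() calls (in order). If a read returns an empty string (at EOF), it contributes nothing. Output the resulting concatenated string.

Answer: BHI84M9A69

Derivation:
After 1 (seek(-20, END)): offset=0
After 2 (seek(-19, END)): offset=1
After 3 (seek(-1, CUR)): offset=0
After 4 (read(6)): returned 'BHI84M', offset=6
After 5 (seek(+0, CUR)): offset=6
After 6 (read(4)): returned '9A69', offset=10
After 7 (seek(+5, CUR)): offset=15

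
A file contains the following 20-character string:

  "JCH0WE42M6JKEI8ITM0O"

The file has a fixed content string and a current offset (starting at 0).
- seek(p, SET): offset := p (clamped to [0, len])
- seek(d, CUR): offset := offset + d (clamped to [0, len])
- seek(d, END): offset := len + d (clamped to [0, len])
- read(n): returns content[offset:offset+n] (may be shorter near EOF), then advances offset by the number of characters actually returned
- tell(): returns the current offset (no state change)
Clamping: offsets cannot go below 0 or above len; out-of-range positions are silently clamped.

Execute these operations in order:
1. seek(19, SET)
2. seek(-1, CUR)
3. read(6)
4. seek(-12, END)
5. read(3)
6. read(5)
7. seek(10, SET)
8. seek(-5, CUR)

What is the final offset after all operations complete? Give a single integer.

After 1 (seek(19, SET)): offset=19
After 2 (seek(-1, CUR)): offset=18
After 3 (read(6)): returned '0O', offset=20
After 4 (seek(-12, END)): offset=8
After 5 (read(3)): returned 'M6J', offset=11
After 6 (read(5)): returned 'KEI8I', offset=16
After 7 (seek(10, SET)): offset=10
After 8 (seek(-5, CUR)): offset=5

Answer: 5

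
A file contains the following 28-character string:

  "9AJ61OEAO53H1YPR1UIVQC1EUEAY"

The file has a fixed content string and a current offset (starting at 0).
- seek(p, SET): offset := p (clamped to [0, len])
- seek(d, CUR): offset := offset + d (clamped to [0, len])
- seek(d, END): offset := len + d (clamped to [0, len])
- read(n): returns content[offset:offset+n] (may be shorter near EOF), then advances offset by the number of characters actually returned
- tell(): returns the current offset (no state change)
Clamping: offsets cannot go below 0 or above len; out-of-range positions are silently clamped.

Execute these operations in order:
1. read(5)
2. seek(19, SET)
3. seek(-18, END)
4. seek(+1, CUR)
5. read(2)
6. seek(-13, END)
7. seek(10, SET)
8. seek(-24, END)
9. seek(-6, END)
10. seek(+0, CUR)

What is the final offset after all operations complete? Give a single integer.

Answer: 22

Derivation:
After 1 (read(5)): returned '9AJ61', offset=5
After 2 (seek(19, SET)): offset=19
After 3 (seek(-18, END)): offset=10
After 4 (seek(+1, CUR)): offset=11
After 5 (read(2)): returned 'H1', offset=13
After 6 (seek(-13, END)): offset=15
After 7 (seek(10, SET)): offset=10
After 8 (seek(-24, END)): offset=4
After 9 (seek(-6, END)): offset=22
After 10 (seek(+0, CUR)): offset=22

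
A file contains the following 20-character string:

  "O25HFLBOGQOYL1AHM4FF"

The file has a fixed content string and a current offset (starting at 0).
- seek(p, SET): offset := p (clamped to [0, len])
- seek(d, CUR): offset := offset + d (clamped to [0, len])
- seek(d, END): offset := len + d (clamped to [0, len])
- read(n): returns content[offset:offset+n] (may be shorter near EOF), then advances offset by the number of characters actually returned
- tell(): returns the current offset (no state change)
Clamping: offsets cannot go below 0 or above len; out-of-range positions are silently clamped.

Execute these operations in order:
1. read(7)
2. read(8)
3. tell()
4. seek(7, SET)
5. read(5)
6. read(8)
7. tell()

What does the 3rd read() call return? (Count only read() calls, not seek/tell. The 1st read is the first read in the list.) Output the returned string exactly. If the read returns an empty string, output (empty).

Answer: OGQOY

Derivation:
After 1 (read(7)): returned 'O25HFLB', offset=7
After 2 (read(8)): returned 'OGQOYL1A', offset=15
After 3 (tell()): offset=15
After 4 (seek(7, SET)): offset=7
After 5 (read(5)): returned 'OGQOY', offset=12
After 6 (read(8)): returned 'L1AHM4FF', offset=20
After 7 (tell()): offset=20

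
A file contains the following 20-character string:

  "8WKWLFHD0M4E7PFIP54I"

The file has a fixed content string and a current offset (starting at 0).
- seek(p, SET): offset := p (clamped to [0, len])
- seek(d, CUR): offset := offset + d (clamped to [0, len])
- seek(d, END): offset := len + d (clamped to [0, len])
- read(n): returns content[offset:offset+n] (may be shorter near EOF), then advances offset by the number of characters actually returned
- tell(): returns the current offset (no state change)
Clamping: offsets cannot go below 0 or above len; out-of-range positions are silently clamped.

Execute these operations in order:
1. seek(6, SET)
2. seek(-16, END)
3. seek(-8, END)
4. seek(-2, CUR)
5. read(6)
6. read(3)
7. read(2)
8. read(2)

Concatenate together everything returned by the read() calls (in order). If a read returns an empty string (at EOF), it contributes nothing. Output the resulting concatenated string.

Answer: 4E7PFIP54I

Derivation:
After 1 (seek(6, SET)): offset=6
After 2 (seek(-16, END)): offset=4
After 3 (seek(-8, END)): offset=12
After 4 (seek(-2, CUR)): offset=10
After 5 (read(6)): returned '4E7PFI', offset=16
After 6 (read(3)): returned 'P54', offset=19
After 7 (read(2)): returned 'I', offset=20
After 8 (read(2)): returned '', offset=20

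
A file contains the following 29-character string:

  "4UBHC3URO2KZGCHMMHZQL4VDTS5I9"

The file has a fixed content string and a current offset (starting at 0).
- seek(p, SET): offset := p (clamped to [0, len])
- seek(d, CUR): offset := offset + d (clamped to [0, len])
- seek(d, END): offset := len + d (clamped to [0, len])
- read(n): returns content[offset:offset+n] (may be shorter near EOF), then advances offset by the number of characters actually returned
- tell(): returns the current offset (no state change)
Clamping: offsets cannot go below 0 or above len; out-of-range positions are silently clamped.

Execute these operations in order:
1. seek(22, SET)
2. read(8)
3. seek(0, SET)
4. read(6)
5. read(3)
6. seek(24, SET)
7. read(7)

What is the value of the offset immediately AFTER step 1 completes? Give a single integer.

After 1 (seek(22, SET)): offset=22

Answer: 22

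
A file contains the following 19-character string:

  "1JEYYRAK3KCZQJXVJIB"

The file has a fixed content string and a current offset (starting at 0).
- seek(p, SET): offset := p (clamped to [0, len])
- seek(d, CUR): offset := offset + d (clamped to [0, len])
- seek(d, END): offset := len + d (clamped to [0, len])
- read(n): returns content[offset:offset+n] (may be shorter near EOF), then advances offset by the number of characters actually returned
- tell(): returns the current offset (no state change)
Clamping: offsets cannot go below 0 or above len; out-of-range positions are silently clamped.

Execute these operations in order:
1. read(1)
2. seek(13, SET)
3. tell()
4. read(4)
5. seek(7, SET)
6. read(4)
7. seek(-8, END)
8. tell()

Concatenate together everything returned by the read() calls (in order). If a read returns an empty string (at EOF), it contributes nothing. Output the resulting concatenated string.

After 1 (read(1)): returned '1', offset=1
After 2 (seek(13, SET)): offset=13
After 3 (tell()): offset=13
After 4 (read(4)): returned 'JXVJ', offset=17
After 5 (seek(7, SET)): offset=7
After 6 (read(4)): returned 'K3KC', offset=11
After 7 (seek(-8, END)): offset=11
After 8 (tell()): offset=11

Answer: 1JXVJK3KC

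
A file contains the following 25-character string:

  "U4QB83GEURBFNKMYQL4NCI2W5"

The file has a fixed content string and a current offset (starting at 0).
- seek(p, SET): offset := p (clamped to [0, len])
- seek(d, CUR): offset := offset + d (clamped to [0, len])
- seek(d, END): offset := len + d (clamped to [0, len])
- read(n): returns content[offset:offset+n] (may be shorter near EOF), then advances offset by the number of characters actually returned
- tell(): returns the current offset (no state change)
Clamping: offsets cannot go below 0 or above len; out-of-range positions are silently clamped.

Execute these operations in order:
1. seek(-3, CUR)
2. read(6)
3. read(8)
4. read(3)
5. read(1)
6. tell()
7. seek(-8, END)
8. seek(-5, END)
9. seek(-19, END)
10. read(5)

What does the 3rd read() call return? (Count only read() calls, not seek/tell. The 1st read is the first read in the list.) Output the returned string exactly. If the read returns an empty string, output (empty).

Answer: MYQ

Derivation:
After 1 (seek(-3, CUR)): offset=0
After 2 (read(6)): returned 'U4QB83', offset=6
After 3 (read(8)): returned 'GEURBFNK', offset=14
After 4 (read(3)): returned 'MYQ', offset=17
After 5 (read(1)): returned 'L', offset=18
After 6 (tell()): offset=18
After 7 (seek(-8, END)): offset=17
After 8 (seek(-5, END)): offset=20
After 9 (seek(-19, END)): offset=6
After 10 (read(5)): returned 'GEURB', offset=11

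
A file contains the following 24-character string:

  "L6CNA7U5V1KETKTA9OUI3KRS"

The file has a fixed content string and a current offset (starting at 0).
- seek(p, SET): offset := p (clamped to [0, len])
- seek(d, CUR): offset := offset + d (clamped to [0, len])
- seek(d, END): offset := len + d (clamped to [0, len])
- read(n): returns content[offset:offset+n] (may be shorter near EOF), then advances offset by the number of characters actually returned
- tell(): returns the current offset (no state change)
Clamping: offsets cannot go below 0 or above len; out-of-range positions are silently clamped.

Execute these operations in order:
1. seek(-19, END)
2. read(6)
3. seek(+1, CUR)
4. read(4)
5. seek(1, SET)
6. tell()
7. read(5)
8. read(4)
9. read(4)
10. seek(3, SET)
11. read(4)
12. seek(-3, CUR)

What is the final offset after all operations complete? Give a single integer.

Answer: 4

Derivation:
After 1 (seek(-19, END)): offset=5
After 2 (read(6)): returned '7U5V1K', offset=11
After 3 (seek(+1, CUR)): offset=12
After 4 (read(4)): returned 'TKTA', offset=16
After 5 (seek(1, SET)): offset=1
After 6 (tell()): offset=1
After 7 (read(5)): returned '6CNA7', offset=6
After 8 (read(4)): returned 'U5V1', offset=10
After 9 (read(4)): returned 'KETK', offset=14
After 10 (seek(3, SET)): offset=3
After 11 (read(4)): returned 'NA7U', offset=7
After 12 (seek(-3, CUR)): offset=4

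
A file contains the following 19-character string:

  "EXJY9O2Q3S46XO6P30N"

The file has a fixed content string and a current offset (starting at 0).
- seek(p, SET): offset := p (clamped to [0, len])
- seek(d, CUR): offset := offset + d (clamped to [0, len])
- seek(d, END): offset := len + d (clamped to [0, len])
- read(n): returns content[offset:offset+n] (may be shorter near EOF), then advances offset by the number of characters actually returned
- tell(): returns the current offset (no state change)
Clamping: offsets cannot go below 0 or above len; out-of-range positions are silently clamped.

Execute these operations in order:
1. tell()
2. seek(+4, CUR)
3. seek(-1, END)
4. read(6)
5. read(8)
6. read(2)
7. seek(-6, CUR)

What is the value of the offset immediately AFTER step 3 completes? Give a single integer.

Answer: 18

Derivation:
After 1 (tell()): offset=0
After 2 (seek(+4, CUR)): offset=4
After 3 (seek(-1, END)): offset=18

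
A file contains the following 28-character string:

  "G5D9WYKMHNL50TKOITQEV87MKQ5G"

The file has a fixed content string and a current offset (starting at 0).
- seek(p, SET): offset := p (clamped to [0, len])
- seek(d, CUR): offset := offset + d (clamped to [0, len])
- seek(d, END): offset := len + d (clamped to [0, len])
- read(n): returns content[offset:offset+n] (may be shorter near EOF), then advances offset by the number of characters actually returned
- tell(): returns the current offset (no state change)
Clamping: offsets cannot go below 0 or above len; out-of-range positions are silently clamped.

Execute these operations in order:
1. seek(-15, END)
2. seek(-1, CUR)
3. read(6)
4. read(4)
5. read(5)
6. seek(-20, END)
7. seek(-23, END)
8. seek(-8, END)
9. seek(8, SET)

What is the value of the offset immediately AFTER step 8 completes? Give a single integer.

Answer: 20

Derivation:
After 1 (seek(-15, END)): offset=13
After 2 (seek(-1, CUR)): offset=12
After 3 (read(6)): returned '0TKOIT', offset=18
After 4 (read(4)): returned 'QEV8', offset=22
After 5 (read(5)): returned '7MKQ5', offset=27
After 6 (seek(-20, END)): offset=8
After 7 (seek(-23, END)): offset=5
After 8 (seek(-8, END)): offset=20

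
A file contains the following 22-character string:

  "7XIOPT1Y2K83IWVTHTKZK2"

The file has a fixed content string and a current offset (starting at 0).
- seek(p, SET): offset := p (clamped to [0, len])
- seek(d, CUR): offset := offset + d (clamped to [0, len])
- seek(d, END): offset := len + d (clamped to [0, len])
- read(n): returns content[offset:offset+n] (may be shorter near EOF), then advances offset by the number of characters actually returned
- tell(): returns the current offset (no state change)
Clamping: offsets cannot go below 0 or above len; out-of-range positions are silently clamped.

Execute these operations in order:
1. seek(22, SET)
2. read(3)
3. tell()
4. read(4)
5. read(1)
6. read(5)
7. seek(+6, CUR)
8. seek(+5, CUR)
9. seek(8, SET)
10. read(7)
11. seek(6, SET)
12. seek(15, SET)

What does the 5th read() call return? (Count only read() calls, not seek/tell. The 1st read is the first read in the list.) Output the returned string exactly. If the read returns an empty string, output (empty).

Answer: 2K83IWV

Derivation:
After 1 (seek(22, SET)): offset=22
After 2 (read(3)): returned '', offset=22
After 3 (tell()): offset=22
After 4 (read(4)): returned '', offset=22
After 5 (read(1)): returned '', offset=22
After 6 (read(5)): returned '', offset=22
After 7 (seek(+6, CUR)): offset=22
After 8 (seek(+5, CUR)): offset=22
After 9 (seek(8, SET)): offset=8
After 10 (read(7)): returned '2K83IWV', offset=15
After 11 (seek(6, SET)): offset=6
After 12 (seek(15, SET)): offset=15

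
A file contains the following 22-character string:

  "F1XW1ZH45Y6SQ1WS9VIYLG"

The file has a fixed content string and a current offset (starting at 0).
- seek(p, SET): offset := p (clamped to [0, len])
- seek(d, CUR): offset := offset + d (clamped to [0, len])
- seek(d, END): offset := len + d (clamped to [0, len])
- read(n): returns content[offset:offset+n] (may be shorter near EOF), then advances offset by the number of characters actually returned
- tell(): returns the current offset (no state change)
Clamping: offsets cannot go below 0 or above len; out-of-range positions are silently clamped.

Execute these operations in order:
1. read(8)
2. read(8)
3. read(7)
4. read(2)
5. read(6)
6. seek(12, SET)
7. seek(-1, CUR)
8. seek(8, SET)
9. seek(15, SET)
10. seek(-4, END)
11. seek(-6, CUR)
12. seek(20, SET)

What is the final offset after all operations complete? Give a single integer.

Answer: 20

Derivation:
After 1 (read(8)): returned 'F1XW1ZH4', offset=8
After 2 (read(8)): returned '5Y6SQ1WS', offset=16
After 3 (read(7)): returned '9VIYLG', offset=22
After 4 (read(2)): returned '', offset=22
After 5 (read(6)): returned '', offset=22
After 6 (seek(12, SET)): offset=12
After 7 (seek(-1, CUR)): offset=11
After 8 (seek(8, SET)): offset=8
After 9 (seek(15, SET)): offset=15
After 10 (seek(-4, END)): offset=18
After 11 (seek(-6, CUR)): offset=12
After 12 (seek(20, SET)): offset=20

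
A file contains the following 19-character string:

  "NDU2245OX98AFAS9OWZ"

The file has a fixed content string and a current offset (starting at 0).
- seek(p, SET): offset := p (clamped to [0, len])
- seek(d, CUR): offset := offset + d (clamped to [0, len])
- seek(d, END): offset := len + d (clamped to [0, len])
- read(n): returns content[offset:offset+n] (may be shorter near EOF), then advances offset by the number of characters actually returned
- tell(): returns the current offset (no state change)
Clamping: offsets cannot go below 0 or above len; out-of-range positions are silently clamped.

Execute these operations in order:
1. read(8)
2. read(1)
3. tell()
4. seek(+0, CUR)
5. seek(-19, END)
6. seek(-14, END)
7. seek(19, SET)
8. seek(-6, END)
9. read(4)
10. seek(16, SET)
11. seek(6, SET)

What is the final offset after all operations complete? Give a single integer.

After 1 (read(8)): returned 'NDU2245O', offset=8
After 2 (read(1)): returned 'X', offset=9
After 3 (tell()): offset=9
After 4 (seek(+0, CUR)): offset=9
After 5 (seek(-19, END)): offset=0
After 6 (seek(-14, END)): offset=5
After 7 (seek(19, SET)): offset=19
After 8 (seek(-6, END)): offset=13
After 9 (read(4)): returned 'AS9O', offset=17
After 10 (seek(16, SET)): offset=16
After 11 (seek(6, SET)): offset=6

Answer: 6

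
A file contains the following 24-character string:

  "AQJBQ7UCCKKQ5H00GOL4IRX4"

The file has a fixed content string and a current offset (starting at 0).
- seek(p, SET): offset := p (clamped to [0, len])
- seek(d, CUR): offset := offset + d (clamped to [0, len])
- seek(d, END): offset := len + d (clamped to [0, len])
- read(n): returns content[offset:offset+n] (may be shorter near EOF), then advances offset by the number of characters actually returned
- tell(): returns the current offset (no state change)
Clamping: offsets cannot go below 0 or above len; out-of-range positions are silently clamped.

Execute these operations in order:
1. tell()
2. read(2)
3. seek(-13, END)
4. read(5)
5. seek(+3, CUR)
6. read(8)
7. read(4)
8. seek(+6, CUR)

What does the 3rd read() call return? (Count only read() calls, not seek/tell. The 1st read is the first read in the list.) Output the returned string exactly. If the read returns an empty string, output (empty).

Answer: 4IRX4

Derivation:
After 1 (tell()): offset=0
After 2 (read(2)): returned 'AQ', offset=2
After 3 (seek(-13, END)): offset=11
After 4 (read(5)): returned 'Q5H00', offset=16
After 5 (seek(+3, CUR)): offset=19
After 6 (read(8)): returned '4IRX4', offset=24
After 7 (read(4)): returned '', offset=24
After 8 (seek(+6, CUR)): offset=24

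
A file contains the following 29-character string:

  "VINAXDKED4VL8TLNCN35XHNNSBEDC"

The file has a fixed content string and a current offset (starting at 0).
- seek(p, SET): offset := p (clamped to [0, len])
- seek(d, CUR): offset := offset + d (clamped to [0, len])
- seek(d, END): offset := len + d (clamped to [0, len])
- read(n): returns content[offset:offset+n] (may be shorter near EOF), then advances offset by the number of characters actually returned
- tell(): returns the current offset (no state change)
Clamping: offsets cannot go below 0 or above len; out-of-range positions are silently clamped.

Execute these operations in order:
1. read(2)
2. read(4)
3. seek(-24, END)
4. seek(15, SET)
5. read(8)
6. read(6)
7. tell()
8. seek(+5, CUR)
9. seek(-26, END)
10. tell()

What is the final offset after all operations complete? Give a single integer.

Answer: 3

Derivation:
After 1 (read(2)): returned 'VI', offset=2
After 2 (read(4)): returned 'NAXD', offset=6
After 3 (seek(-24, END)): offset=5
After 4 (seek(15, SET)): offset=15
After 5 (read(8)): returned 'NCN35XHN', offset=23
After 6 (read(6)): returned 'NSBEDC', offset=29
After 7 (tell()): offset=29
After 8 (seek(+5, CUR)): offset=29
After 9 (seek(-26, END)): offset=3
After 10 (tell()): offset=3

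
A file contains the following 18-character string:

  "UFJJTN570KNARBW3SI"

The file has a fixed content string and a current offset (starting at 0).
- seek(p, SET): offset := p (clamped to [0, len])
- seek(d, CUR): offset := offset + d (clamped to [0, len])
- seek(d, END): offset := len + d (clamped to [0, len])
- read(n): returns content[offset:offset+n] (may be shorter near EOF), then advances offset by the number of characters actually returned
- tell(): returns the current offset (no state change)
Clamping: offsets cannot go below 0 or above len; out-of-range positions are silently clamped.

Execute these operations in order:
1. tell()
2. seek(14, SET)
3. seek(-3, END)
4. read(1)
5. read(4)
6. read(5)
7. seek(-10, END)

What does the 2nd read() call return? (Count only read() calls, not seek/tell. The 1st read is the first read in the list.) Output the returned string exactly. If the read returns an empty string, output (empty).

After 1 (tell()): offset=0
After 2 (seek(14, SET)): offset=14
After 3 (seek(-3, END)): offset=15
After 4 (read(1)): returned '3', offset=16
After 5 (read(4)): returned 'SI', offset=18
After 6 (read(5)): returned '', offset=18
After 7 (seek(-10, END)): offset=8

Answer: SI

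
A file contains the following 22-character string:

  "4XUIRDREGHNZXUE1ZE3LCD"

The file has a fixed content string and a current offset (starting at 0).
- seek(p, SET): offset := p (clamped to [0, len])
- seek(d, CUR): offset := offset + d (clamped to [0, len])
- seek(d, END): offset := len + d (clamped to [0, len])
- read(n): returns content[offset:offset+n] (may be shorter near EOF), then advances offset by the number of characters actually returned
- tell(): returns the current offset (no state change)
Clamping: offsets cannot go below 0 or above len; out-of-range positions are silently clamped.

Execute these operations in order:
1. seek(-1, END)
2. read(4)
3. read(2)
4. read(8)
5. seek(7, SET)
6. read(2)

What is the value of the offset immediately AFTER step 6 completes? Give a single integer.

After 1 (seek(-1, END)): offset=21
After 2 (read(4)): returned 'D', offset=22
After 3 (read(2)): returned '', offset=22
After 4 (read(8)): returned '', offset=22
After 5 (seek(7, SET)): offset=7
After 6 (read(2)): returned 'EG', offset=9

Answer: 9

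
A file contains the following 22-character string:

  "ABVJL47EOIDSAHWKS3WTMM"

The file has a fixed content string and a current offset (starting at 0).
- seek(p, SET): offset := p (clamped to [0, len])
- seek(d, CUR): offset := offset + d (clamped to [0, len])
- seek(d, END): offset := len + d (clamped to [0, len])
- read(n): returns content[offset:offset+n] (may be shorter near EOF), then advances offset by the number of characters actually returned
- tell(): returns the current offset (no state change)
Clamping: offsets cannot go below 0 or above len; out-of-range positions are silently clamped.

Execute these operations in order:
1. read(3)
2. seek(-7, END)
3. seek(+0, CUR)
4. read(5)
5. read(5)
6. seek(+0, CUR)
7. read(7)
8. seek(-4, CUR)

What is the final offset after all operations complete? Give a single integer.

After 1 (read(3)): returned 'ABV', offset=3
After 2 (seek(-7, END)): offset=15
After 3 (seek(+0, CUR)): offset=15
After 4 (read(5)): returned 'KS3WT', offset=20
After 5 (read(5)): returned 'MM', offset=22
After 6 (seek(+0, CUR)): offset=22
After 7 (read(7)): returned '', offset=22
After 8 (seek(-4, CUR)): offset=18

Answer: 18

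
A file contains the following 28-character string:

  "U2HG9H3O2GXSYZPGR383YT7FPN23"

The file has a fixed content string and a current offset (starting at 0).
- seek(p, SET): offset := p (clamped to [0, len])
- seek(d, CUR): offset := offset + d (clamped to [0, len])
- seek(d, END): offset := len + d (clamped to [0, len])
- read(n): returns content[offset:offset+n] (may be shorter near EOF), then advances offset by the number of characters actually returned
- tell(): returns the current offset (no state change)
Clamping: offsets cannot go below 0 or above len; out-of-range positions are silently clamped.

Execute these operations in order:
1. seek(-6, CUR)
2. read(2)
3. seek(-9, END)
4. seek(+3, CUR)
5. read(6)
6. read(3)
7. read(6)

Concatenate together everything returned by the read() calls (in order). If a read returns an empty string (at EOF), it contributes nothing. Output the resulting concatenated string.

After 1 (seek(-6, CUR)): offset=0
After 2 (read(2)): returned 'U2', offset=2
After 3 (seek(-9, END)): offset=19
After 4 (seek(+3, CUR)): offset=22
After 5 (read(6)): returned '7FPN23', offset=28
After 6 (read(3)): returned '', offset=28
After 7 (read(6)): returned '', offset=28

Answer: U27FPN23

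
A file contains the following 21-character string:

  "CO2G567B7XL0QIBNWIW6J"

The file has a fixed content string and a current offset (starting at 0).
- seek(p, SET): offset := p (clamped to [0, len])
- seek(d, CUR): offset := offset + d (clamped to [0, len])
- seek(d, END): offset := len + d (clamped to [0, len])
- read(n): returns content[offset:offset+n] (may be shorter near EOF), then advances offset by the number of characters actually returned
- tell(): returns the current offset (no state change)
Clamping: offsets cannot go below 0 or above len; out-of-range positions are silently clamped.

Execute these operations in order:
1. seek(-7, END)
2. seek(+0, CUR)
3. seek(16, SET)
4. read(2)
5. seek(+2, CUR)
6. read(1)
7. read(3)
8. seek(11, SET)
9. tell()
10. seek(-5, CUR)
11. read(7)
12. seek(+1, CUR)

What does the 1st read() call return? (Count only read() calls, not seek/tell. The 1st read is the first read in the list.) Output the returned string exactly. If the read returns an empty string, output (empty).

Answer: WI

Derivation:
After 1 (seek(-7, END)): offset=14
After 2 (seek(+0, CUR)): offset=14
After 3 (seek(16, SET)): offset=16
After 4 (read(2)): returned 'WI', offset=18
After 5 (seek(+2, CUR)): offset=20
After 6 (read(1)): returned 'J', offset=21
After 7 (read(3)): returned '', offset=21
After 8 (seek(11, SET)): offset=11
After 9 (tell()): offset=11
After 10 (seek(-5, CUR)): offset=6
After 11 (read(7)): returned '7B7XL0Q', offset=13
After 12 (seek(+1, CUR)): offset=14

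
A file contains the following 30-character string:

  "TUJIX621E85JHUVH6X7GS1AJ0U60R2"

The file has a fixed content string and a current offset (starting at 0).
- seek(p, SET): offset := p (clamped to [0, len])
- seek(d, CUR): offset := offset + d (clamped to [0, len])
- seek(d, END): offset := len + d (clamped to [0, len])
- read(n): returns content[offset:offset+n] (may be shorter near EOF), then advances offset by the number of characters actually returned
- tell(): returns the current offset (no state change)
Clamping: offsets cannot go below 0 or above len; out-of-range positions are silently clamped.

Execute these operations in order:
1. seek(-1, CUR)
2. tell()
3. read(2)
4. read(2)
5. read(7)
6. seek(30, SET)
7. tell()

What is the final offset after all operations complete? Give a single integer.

Answer: 30

Derivation:
After 1 (seek(-1, CUR)): offset=0
After 2 (tell()): offset=0
After 3 (read(2)): returned 'TU', offset=2
After 4 (read(2)): returned 'JI', offset=4
After 5 (read(7)): returned 'X621E85', offset=11
After 6 (seek(30, SET)): offset=30
After 7 (tell()): offset=30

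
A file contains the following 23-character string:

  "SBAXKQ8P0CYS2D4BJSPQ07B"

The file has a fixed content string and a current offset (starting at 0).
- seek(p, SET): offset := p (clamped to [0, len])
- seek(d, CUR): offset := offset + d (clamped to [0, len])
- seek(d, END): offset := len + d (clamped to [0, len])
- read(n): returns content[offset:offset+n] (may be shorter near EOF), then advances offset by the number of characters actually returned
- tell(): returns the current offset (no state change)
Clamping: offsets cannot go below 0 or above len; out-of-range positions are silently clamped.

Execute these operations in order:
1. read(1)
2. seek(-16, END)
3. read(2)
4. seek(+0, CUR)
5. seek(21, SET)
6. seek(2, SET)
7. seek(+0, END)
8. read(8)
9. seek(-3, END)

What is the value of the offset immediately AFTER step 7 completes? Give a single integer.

After 1 (read(1)): returned 'S', offset=1
After 2 (seek(-16, END)): offset=7
After 3 (read(2)): returned 'P0', offset=9
After 4 (seek(+0, CUR)): offset=9
After 5 (seek(21, SET)): offset=21
After 6 (seek(2, SET)): offset=2
After 7 (seek(+0, END)): offset=23

Answer: 23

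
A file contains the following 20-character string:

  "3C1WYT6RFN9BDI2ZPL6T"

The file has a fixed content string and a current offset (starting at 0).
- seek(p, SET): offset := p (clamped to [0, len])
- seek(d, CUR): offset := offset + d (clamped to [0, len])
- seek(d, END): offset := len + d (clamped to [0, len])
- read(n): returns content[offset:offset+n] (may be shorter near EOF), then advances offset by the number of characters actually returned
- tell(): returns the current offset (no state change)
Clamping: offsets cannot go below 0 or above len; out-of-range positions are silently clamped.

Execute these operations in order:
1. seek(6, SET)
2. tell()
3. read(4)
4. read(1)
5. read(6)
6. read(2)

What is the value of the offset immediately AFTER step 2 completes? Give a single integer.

Answer: 6

Derivation:
After 1 (seek(6, SET)): offset=6
After 2 (tell()): offset=6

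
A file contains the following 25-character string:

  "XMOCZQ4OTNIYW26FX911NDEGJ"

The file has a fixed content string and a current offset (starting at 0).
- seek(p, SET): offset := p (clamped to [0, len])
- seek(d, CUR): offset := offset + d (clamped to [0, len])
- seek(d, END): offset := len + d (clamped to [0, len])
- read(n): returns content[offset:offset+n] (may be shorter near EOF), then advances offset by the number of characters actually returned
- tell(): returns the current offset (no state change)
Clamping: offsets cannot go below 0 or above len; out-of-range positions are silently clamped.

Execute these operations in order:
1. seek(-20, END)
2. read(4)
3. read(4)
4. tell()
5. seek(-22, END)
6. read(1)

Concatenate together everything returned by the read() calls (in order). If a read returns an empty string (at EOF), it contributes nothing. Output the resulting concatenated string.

After 1 (seek(-20, END)): offset=5
After 2 (read(4)): returned 'Q4OT', offset=9
After 3 (read(4)): returned 'NIYW', offset=13
After 4 (tell()): offset=13
After 5 (seek(-22, END)): offset=3
After 6 (read(1)): returned 'C', offset=4

Answer: Q4OTNIYWC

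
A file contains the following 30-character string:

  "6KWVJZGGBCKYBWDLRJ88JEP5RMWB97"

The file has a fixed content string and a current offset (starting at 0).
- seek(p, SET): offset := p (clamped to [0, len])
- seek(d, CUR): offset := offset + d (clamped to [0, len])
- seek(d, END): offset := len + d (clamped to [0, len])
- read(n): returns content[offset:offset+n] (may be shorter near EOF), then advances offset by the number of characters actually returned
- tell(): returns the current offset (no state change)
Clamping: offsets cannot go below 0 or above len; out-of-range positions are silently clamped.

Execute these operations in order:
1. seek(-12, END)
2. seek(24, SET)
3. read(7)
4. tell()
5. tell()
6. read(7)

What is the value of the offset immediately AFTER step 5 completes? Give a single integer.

After 1 (seek(-12, END)): offset=18
After 2 (seek(24, SET)): offset=24
After 3 (read(7)): returned 'RMWB97', offset=30
After 4 (tell()): offset=30
After 5 (tell()): offset=30

Answer: 30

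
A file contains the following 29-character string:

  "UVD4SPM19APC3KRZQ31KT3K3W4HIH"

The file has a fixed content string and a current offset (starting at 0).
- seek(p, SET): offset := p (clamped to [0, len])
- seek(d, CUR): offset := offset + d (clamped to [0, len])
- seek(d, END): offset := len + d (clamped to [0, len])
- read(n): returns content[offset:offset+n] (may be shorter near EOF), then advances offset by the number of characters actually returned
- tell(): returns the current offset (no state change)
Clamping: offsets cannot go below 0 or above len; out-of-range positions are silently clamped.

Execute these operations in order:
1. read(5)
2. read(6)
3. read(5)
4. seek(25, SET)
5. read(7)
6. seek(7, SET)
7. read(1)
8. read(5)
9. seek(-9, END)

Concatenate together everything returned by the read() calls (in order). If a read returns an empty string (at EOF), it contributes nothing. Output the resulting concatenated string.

Answer: UVD4SPM19APC3KRZ4HIH19APC3

Derivation:
After 1 (read(5)): returned 'UVD4S', offset=5
After 2 (read(6)): returned 'PM19AP', offset=11
After 3 (read(5)): returned 'C3KRZ', offset=16
After 4 (seek(25, SET)): offset=25
After 5 (read(7)): returned '4HIH', offset=29
After 6 (seek(7, SET)): offset=7
After 7 (read(1)): returned '1', offset=8
After 8 (read(5)): returned '9APC3', offset=13
After 9 (seek(-9, END)): offset=20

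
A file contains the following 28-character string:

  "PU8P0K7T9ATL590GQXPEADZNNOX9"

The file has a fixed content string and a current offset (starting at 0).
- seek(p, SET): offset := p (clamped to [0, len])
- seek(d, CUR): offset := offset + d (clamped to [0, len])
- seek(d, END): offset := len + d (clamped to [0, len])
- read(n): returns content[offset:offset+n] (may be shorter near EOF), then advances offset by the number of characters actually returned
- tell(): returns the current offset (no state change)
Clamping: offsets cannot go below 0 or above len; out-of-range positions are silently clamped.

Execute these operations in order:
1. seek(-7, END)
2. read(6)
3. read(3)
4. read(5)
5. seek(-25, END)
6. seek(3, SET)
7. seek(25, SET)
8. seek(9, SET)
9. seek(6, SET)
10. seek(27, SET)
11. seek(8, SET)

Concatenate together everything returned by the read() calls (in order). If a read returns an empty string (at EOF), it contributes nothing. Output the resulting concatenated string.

After 1 (seek(-7, END)): offset=21
After 2 (read(6)): returned 'DZNNOX', offset=27
After 3 (read(3)): returned '9', offset=28
After 4 (read(5)): returned '', offset=28
After 5 (seek(-25, END)): offset=3
After 6 (seek(3, SET)): offset=3
After 7 (seek(25, SET)): offset=25
After 8 (seek(9, SET)): offset=9
After 9 (seek(6, SET)): offset=6
After 10 (seek(27, SET)): offset=27
After 11 (seek(8, SET)): offset=8

Answer: DZNNOX9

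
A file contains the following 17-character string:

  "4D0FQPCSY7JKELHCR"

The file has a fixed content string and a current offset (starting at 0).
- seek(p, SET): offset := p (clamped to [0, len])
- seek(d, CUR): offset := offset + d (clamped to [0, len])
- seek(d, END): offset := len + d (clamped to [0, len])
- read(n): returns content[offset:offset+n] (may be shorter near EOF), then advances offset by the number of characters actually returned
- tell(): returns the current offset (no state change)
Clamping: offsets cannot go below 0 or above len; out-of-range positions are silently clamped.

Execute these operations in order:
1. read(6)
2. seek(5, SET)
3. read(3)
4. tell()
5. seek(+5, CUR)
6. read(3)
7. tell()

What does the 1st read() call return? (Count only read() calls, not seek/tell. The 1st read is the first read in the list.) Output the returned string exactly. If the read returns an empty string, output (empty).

Answer: 4D0FQP

Derivation:
After 1 (read(6)): returned '4D0FQP', offset=6
After 2 (seek(5, SET)): offset=5
After 3 (read(3)): returned 'PCS', offset=8
After 4 (tell()): offset=8
After 5 (seek(+5, CUR)): offset=13
After 6 (read(3)): returned 'LHC', offset=16
After 7 (tell()): offset=16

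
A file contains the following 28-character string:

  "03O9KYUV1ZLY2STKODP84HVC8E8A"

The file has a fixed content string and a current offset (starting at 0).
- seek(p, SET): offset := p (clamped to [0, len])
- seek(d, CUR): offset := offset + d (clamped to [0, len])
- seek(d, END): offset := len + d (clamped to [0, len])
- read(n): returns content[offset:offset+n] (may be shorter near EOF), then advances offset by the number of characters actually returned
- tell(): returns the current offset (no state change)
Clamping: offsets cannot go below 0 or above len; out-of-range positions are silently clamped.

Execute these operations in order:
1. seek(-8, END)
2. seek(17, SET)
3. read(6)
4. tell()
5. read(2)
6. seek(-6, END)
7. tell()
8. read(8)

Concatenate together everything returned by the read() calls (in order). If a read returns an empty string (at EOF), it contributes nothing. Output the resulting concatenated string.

After 1 (seek(-8, END)): offset=20
After 2 (seek(17, SET)): offset=17
After 3 (read(6)): returned 'DP84HV', offset=23
After 4 (tell()): offset=23
After 5 (read(2)): returned 'C8', offset=25
After 6 (seek(-6, END)): offset=22
After 7 (tell()): offset=22
After 8 (read(8)): returned 'VC8E8A', offset=28

Answer: DP84HVC8VC8E8A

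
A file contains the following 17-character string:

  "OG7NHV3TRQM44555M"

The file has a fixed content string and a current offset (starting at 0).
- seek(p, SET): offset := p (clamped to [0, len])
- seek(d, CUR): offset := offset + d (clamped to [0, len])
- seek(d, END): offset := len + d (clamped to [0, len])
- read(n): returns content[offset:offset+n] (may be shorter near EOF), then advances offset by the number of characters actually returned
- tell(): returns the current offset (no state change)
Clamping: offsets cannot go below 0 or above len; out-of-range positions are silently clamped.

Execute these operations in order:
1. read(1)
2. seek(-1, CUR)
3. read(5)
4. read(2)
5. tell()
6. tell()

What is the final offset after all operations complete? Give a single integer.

Answer: 7

Derivation:
After 1 (read(1)): returned 'O', offset=1
After 2 (seek(-1, CUR)): offset=0
After 3 (read(5)): returned 'OG7NH', offset=5
After 4 (read(2)): returned 'V3', offset=7
After 5 (tell()): offset=7
After 6 (tell()): offset=7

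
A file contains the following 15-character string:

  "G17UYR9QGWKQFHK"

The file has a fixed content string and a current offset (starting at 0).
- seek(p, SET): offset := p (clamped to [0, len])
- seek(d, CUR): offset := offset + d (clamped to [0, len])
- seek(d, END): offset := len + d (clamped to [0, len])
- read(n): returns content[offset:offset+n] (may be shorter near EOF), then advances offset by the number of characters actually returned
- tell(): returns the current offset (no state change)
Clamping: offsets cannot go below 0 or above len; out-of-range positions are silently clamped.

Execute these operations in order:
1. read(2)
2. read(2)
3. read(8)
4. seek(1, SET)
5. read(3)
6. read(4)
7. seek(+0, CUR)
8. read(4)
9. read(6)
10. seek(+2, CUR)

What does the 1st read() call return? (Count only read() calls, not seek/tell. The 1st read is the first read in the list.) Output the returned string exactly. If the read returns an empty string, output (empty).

After 1 (read(2)): returned 'G1', offset=2
After 2 (read(2)): returned '7U', offset=4
After 3 (read(8)): returned 'YR9QGWKQ', offset=12
After 4 (seek(1, SET)): offset=1
After 5 (read(3)): returned '17U', offset=4
After 6 (read(4)): returned 'YR9Q', offset=8
After 7 (seek(+0, CUR)): offset=8
After 8 (read(4)): returned 'GWKQ', offset=12
After 9 (read(6)): returned 'FHK', offset=15
After 10 (seek(+2, CUR)): offset=15

Answer: G1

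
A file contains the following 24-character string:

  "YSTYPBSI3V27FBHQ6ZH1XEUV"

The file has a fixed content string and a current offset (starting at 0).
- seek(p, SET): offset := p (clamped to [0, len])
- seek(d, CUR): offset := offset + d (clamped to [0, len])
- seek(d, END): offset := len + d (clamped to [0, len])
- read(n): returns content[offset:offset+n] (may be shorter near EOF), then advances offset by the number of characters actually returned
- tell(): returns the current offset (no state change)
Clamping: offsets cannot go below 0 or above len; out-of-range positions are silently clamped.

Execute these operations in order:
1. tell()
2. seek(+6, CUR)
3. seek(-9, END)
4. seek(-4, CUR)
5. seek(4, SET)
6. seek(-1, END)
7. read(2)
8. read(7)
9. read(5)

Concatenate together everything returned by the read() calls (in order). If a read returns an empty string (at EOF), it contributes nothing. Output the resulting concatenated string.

Answer: V

Derivation:
After 1 (tell()): offset=0
After 2 (seek(+6, CUR)): offset=6
After 3 (seek(-9, END)): offset=15
After 4 (seek(-4, CUR)): offset=11
After 5 (seek(4, SET)): offset=4
After 6 (seek(-1, END)): offset=23
After 7 (read(2)): returned 'V', offset=24
After 8 (read(7)): returned '', offset=24
After 9 (read(5)): returned '', offset=24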